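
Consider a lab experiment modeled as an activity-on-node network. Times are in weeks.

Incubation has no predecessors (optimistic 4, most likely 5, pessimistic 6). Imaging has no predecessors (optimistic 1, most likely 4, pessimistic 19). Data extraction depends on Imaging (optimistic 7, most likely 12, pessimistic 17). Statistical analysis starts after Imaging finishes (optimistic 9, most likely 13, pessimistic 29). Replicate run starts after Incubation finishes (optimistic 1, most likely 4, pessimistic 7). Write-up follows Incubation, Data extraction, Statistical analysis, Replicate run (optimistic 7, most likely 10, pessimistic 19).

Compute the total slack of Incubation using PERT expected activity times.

te_Incubation = (4 + 4·5 + 6)/6 = 30/6 = 5
te_Imaging = (1 + 4·4 + 19)/6 = 36/6 = 6
te_Data extraction = (7 + 4·12 + 17)/6 = 72/6 = 12
te_Statistical analysis = (9 + 4·13 + 29)/6 = 90/6 = 15
te_Replicate run = (1 + 4·4 + 7)/6 = 24/6 = 4
te_Write-up = (7 + 4·10 + 19)/6 = 66/6 = 11

Forward pass:
ES_Incubation = 0; EF_Incubation = 5
ES_Imaging = 0; EF_Imaging = 6
ES_Data extraction = 6; EF_Data extraction = 6+12 = 18
ES_Statistical analysis = 6; EF_Statistical analysis = 6+15 = 21
ES_Replicate run = 5; EF_Replicate run = 5+4 = 9
ES_Write-up = max(EF_Incubation=5, EF_Data extraction=18, EF_Statistical analysis=21, EF_Replicate run=9) = 21; EF_Write-up = 21+11 = 32
Expected project duration μ = 32 weeks. Critical path: Imaging → Statistical analysis → Write-up.

Backward pass:
LF_Write-up = 32; LS_Write-up = 32−11 = 21
LF_Replicate run = LS_Write-up = 21; LS_Replicate run = 21−4 = 17
LF_Statistical analysis = LS_Write-up = 21; LS_Statistical analysis = 21−15 = 6
LF_Data extraction = LS_Write-up = 21; LS_Data extraction = 21−12 = 9
LF_Imaging = min(LS_Data extraction=9, LS_Statistical analysis=6) = 6; LS_Imaging = 6−6 = 0
LF_Incubation = min(LS_Replicate run=17, LS_Write-up=21) = 17; LS_Incubation = 17−5 = 12
Slack_Incubation = LS_Incubation − ES_Incubation = 12 − 0 = 12

12 weeks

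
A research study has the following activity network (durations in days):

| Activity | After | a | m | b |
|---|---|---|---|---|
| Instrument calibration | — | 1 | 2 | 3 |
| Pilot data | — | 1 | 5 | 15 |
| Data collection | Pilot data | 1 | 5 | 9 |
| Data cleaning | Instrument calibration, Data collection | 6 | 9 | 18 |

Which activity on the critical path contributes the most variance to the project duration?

Pilot data

te_Instrument calibration = (1 + 4·2 + 3)/6 = 12/6 = 2; σ²_Instrument calibration = ((3−1)/6)² = 0.111
te_Pilot data = (1 + 4·5 + 15)/6 = 36/6 = 6; σ²_Pilot data = ((15−1)/6)² = 5.444
te_Data collection = (1 + 4·5 + 9)/6 = 30/6 = 5; σ²_Data collection = ((9−1)/6)² = 1.778
te_Data cleaning = (6 + 4·9 + 18)/6 = 60/6 = 10; σ²_Data cleaning = ((18−6)/6)² = 4.000

Forward pass:
ES_Instrument calibration = 0; EF_Instrument calibration = 2
ES_Pilot data = 0; EF_Pilot data = 6
ES_Data collection = 6; EF_Data collection = 6+5 = 11
ES_Data cleaning = max(EF_Instrument calibration=2, EF_Data collection=11) = 11; EF_Data cleaning = 11+10 = 21
Expected project duration μ = 21 days. Critical path: Pilot data → Data collection → Data cleaning.

Variances on critical path: σ²_Pilot data=5.444, σ²_Data collection=1.778, σ²_Data cleaning=4.000.
Largest is σ²_Pilot data = 5.444.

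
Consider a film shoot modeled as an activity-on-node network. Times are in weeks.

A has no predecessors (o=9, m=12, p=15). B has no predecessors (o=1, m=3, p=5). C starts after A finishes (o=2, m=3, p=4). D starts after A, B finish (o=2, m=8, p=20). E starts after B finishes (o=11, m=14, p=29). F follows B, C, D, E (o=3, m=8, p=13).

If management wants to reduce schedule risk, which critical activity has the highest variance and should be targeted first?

te_A = (9 + 4·12 + 15)/6 = 72/6 = 12; σ²_A = ((15−9)/6)² = 1.000
te_B = (1 + 4·3 + 5)/6 = 18/6 = 3; σ²_B = ((5−1)/6)² = 0.444
te_C = (2 + 4·3 + 4)/6 = 18/6 = 3; σ²_C = ((4−2)/6)² = 0.111
te_D = (2 + 4·8 + 20)/6 = 54/6 = 9; σ²_D = ((20−2)/6)² = 9.000
te_E = (11 + 4·14 + 29)/6 = 96/6 = 16; σ²_E = ((29−11)/6)² = 9.000
te_F = (3 + 4·8 + 13)/6 = 48/6 = 8; σ²_F = ((13−3)/6)² = 2.778

Forward pass:
ES_A = 0; EF_A = 12
ES_B = 0; EF_B = 3
ES_C = 12; EF_C = 12+3 = 15
ES_D = max(EF_A=12, EF_B=3) = 12; EF_D = 12+9 = 21
ES_E = 3; EF_E = 3+16 = 19
ES_F = max(EF_B=3, EF_C=15, EF_D=21, EF_E=19) = 21; EF_F = 21+8 = 29
Expected project duration μ = 29 weeks. Critical path: A → D → F.

Variances on critical path: σ²_A=1.000, σ²_D=9.000, σ²_F=2.778.
Largest is σ²_D = 9.000.

D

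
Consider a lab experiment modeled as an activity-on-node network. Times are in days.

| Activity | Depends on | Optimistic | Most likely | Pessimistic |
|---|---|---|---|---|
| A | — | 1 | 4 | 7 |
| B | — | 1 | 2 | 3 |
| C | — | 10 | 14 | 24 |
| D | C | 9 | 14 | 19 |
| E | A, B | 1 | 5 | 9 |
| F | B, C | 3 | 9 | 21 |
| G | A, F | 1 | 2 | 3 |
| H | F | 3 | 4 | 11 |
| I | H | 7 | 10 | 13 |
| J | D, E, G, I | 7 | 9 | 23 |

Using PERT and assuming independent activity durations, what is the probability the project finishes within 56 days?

0.845

te_A = (1 + 4·4 + 7)/6 = 24/6 = 4; σ²_A = ((7−1)/6)² = 1.000
te_B = (1 + 4·2 + 3)/6 = 12/6 = 2; σ²_B = ((3−1)/6)² = 0.111
te_C = (10 + 4·14 + 24)/6 = 90/6 = 15; σ²_C = ((24−10)/6)² = 5.444
te_D = (9 + 4·14 + 19)/6 = 84/6 = 14; σ²_D = ((19−9)/6)² = 2.778
te_E = (1 + 4·5 + 9)/6 = 30/6 = 5; σ²_E = ((9−1)/6)² = 1.778
te_F = (3 + 4·9 + 21)/6 = 60/6 = 10; σ²_F = ((21−3)/6)² = 9.000
te_G = (1 + 4·2 + 3)/6 = 12/6 = 2; σ²_G = ((3−1)/6)² = 0.111
te_H = (3 + 4·4 + 11)/6 = 30/6 = 5; σ²_H = ((11−3)/6)² = 1.778
te_I = (7 + 4·10 + 13)/6 = 60/6 = 10; σ²_I = ((13−7)/6)² = 1.000
te_J = (7 + 4·9 + 23)/6 = 66/6 = 11; σ²_J = ((23−7)/6)² = 7.111

Forward pass:
ES_A = 0; EF_A = 4
ES_B = 0; EF_B = 2
ES_C = 0; EF_C = 15
ES_D = 15; EF_D = 15+14 = 29
ES_E = max(EF_A=4, EF_B=2) = 4; EF_E = 4+5 = 9
ES_F = max(EF_B=2, EF_C=15) = 15; EF_F = 15+10 = 25
ES_G = max(EF_A=4, EF_F=25) = 25; EF_G = 25+2 = 27
ES_H = 25; EF_H = 25+5 = 30
ES_I = 30; EF_I = 30+10 = 40
ES_J = max(EF_D=29, EF_E=9, EF_G=27, EF_I=40) = 40; EF_J = 40+11 = 51
Expected project duration μ = 51 days. Critical path: C → F → H → I → J.

Variance along critical path = 5.444 + 9.000 + 1.778 + 1.000 + 7.111 = 24.333; σ = √24.333 = 4.933 days.
Z = (56 − 51) / 4.933 = 1.014
P(T ≤ 56) = Φ(1.014) ≈ 0.845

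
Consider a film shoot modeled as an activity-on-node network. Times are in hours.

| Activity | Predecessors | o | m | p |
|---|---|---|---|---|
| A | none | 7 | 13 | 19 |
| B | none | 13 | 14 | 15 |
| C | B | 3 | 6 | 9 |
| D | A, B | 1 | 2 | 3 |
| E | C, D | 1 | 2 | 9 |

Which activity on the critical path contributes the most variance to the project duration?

te_A = (7 + 4·13 + 19)/6 = 78/6 = 13; σ²_A = ((19−7)/6)² = 4.000
te_B = (13 + 4·14 + 15)/6 = 84/6 = 14; σ²_B = ((15−13)/6)² = 0.111
te_C = (3 + 4·6 + 9)/6 = 36/6 = 6; σ²_C = ((9−3)/6)² = 1.000
te_D = (1 + 4·2 + 3)/6 = 12/6 = 2; σ²_D = ((3−1)/6)² = 0.111
te_E = (1 + 4·2 + 9)/6 = 18/6 = 3; σ²_E = ((9−1)/6)² = 1.778

Forward pass:
ES_A = 0; EF_A = 13
ES_B = 0; EF_B = 14
ES_C = 14; EF_C = 14+6 = 20
ES_D = max(EF_A=13, EF_B=14) = 14; EF_D = 14+2 = 16
ES_E = max(EF_C=20, EF_D=16) = 20; EF_E = 20+3 = 23
Expected project duration μ = 23 hours. Critical path: B → C → E.

Variances on critical path: σ²_B=0.111, σ²_C=1.000, σ²_E=1.778.
Largest is σ²_E = 1.778.

E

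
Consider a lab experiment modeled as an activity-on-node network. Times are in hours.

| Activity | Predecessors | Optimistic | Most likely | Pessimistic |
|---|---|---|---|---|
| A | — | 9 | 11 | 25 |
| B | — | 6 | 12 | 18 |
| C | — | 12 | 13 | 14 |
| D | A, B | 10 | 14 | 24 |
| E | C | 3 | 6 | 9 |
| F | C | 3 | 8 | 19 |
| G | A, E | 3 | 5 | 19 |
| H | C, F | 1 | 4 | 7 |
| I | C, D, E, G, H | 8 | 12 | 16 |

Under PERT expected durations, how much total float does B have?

1 hours

te_A = (9 + 4·11 + 25)/6 = 78/6 = 13
te_B = (6 + 4·12 + 18)/6 = 72/6 = 12
te_C = (12 + 4·13 + 14)/6 = 78/6 = 13
te_D = (10 + 4·14 + 24)/6 = 90/6 = 15
te_E = (3 + 4·6 + 9)/6 = 36/6 = 6
te_F = (3 + 4·8 + 19)/6 = 54/6 = 9
te_G = (3 + 4·5 + 19)/6 = 42/6 = 7
te_H = (1 + 4·4 + 7)/6 = 24/6 = 4
te_I = (8 + 4·12 + 16)/6 = 72/6 = 12

Forward pass:
ES_A = 0; EF_A = 13
ES_B = 0; EF_B = 12
ES_C = 0; EF_C = 13
ES_D = max(EF_A=13, EF_B=12) = 13; EF_D = 13+15 = 28
ES_E = 13; EF_E = 13+6 = 19
ES_F = 13; EF_F = 13+9 = 22
ES_G = max(EF_A=13, EF_E=19) = 19; EF_G = 19+7 = 26
ES_H = max(EF_C=13, EF_F=22) = 22; EF_H = 22+4 = 26
ES_I = max(EF_C=13, EF_D=28, EF_E=19, EF_G=26, EF_H=26) = 28; EF_I = 28+12 = 40
Expected project duration μ = 40 hours. Critical path: A → D → I.

Backward pass:
LF_I = 40; LS_I = 40−12 = 28
LF_H = LS_I = 28; LS_H = 28−4 = 24
LF_G = LS_I = 28; LS_G = 28−7 = 21
LF_F = LS_H = 24; LS_F = 24−9 = 15
LF_E = min(LS_G=21, LS_I=28) = 21; LS_E = 21−6 = 15
LF_D = LS_I = 28; LS_D = 28−15 = 13
LF_C = min(LS_E=15, LS_F=15, LS_H=24, LS_I=28) = 15; LS_C = 15−13 = 2
LF_B = LS_D = 13; LS_B = 13−12 = 1
LF_A = min(LS_D=13, LS_G=21) = 13; LS_A = 13−13 = 0
Slack_B = LS_B − ES_B = 1 − 0 = 1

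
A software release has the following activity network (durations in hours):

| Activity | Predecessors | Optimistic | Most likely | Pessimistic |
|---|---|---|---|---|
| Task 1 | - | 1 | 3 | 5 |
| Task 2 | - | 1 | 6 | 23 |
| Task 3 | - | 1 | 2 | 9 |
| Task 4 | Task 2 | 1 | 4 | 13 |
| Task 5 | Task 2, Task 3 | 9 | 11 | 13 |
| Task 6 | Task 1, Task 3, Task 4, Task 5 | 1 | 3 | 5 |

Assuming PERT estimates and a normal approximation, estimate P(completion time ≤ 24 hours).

te_Task 1 = (1 + 4·3 + 5)/6 = 18/6 = 3; σ²_Task 1 = ((5−1)/6)² = 0.444
te_Task 2 = (1 + 4·6 + 23)/6 = 48/6 = 8; σ²_Task 2 = ((23−1)/6)² = 13.444
te_Task 3 = (1 + 4·2 + 9)/6 = 18/6 = 3; σ²_Task 3 = ((9−1)/6)² = 1.778
te_Task 4 = (1 + 4·4 + 13)/6 = 30/6 = 5; σ²_Task 4 = ((13−1)/6)² = 4.000
te_Task 5 = (9 + 4·11 + 13)/6 = 66/6 = 11; σ²_Task 5 = ((13−9)/6)² = 0.444
te_Task 6 = (1 + 4·3 + 5)/6 = 18/6 = 3; σ²_Task 6 = ((5−1)/6)² = 0.444

Forward pass:
ES_Task 1 = 0; EF_Task 1 = 3
ES_Task 2 = 0; EF_Task 2 = 8
ES_Task 3 = 0; EF_Task 3 = 3
ES_Task 4 = 8; EF_Task 4 = 8+5 = 13
ES_Task 5 = max(EF_Task 2=8, EF_Task 3=3) = 8; EF_Task 5 = 8+11 = 19
ES_Task 6 = max(EF_Task 1=3, EF_Task 3=3, EF_Task 4=13, EF_Task 5=19) = 19; EF_Task 6 = 19+3 = 22
Expected project duration μ = 22 hours. Critical path: Task 2 → Task 5 → Task 6.

Variance along critical path = 13.444 + 0.444 + 0.444 = 14.333; σ = √14.333 = 3.786 hours.
Z = (24 − 22) / 3.786 = 0.528
P(T ≤ 24) = Φ(0.528) ≈ 0.701

0.701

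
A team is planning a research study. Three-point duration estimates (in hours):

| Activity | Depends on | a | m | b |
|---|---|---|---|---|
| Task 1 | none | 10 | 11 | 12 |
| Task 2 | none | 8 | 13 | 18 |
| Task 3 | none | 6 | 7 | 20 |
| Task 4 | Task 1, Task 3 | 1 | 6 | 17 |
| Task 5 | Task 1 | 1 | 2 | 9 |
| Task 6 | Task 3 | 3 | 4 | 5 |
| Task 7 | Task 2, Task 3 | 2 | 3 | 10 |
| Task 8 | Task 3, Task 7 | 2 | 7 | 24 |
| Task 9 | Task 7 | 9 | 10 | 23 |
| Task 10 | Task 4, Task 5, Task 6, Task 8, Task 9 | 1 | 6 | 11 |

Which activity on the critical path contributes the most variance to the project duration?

Task 9

te_Task 1 = (10 + 4·11 + 12)/6 = 66/6 = 11; σ²_Task 1 = ((12−10)/6)² = 0.111
te_Task 2 = (8 + 4·13 + 18)/6 = 78/6 = 13; σ²_Task 2 = ((18−8)/6)² = 2.778
te_Task 3 = (6 + 4·7 + 20)/6 = 54/6 = 9; σ²_Task 3 = ((20−6)/6)² = 5.444
te_Task 4 = (1 + 4·6 + 17)/6 = 42/6 = 7; σ²_Task 4 = ((17−1)/6)² = 7.111
te_Task 5 = (1 + 4·2 + 9)/6 = 18/6 = 3; σ²_Task 5 = ((9−1)/6)² = 1.778
te_Task 6 = (3 + 4·4 + 5)/6 = 24/6 = 4; σ²_Task 6 = ((5−3)/6)² = 0.111
te_Task 7 = (2 + 4·3 + 10)/6 = 24/6 = 4; σ²_Task 7 = ((10−2)/6)² = 1.778
te_Task 8 = (2 + 4·7 + 24)/6 = 54/6 = 9; σ²_Task 8 = ((24−2)/6)² = 13.444
te_Task 9 = (9 + 4·10 + 23)/6 = 72/6 = 12; σ²_Task 9 = ((23−9)/6)² = 5.444
te_Task 10 = (1 + 4·6 + 11)/6 = 36/6 = 6; σ²_Task 10 = ((11−1)/6)² = 2.778

Forward pass:
ES_Task 1 = 0; EF_Task 1 = 11
ES_Task 2 = 0; EF_Task 2 = 13
ES_Task 3 = 0; EF_Task 3 = 9
ES_Task 4 = max(EF_Task 1=11, EF_Task 3=9) = 11; EF_Task 4 = 11+7 = 18
ES_Task 5 = 11; EF_Task 5 = 11+3 = 14
ES_Task 6 = 9; EF_Task 6 = 9+4 = 13
ES_Task 7 = max(EF_Task 2=13, EF_Task 3=9) = 13; EF_Task 7 = 13+4 = 17
ES_Task 8 = max(EF_Task 3=9, EF_Task 7=17) = 17; EF_Task 8 = 17+9 = 26
ES_Task 9 = 17; EF_Task 9 = 17+12 = 29
ES_Task 10 = max(EF_Task 4=18, EF_Task 5=14, EF_Task 6=13, EF_Task 8=26, EF_Task 9=29) = 29; EF_Task 10 = 29+6 = 35
Expected project duration μ = 35 hours. Critical path: Task 2 → Task 7 → Task 9 → Task 10.

Variances on critical path: σ²_Task 2=2.778, σ²_Task 7=1.778, σ²_Task 9=5.444, σ²_Task 10=2.778.
Largest is σ²_Task 9 = 5.444.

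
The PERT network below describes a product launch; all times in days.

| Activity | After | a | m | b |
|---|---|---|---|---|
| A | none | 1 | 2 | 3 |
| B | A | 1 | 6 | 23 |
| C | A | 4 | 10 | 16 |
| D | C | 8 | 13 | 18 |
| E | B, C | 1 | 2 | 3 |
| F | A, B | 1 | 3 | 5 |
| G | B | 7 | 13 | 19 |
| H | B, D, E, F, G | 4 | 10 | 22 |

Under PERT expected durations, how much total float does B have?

te_A = (1 + 4·2 + 3)/6 = 12/6 = 2
te_B = (1 + 4·6 + 23)/6 = 48/6 = 8
te_C = (4 + 4·10 + 16)/6 = 60/6 = 10
te_D = (8 + 4·13 + 18)/6 = 78/6 = 13
te_E = (1 + 4·2 + 3)/6 = 12/6 = 2
te_F = (1 + 4·3 + 5)/6 = 18/6 = 3
te_G = (7 + 4·13 + 19)/6 = 78/6 = 13
te_H = (4 + 4·10 + 22)/6 = 66/6 = 11

Forward pass:
ES_A = 0; EF_A = 2
ES_B = 2; EF_B = 2+8 = 10
ES_C = 2; EF_C = 2+10 = 12
ES_D = 12; EF_D = 12+13 = 25
ES_E = max(EF_B=10, EF_C=12) = 12; EF_E = 12+2 = 14
ES_F = max(EF_A=2, EF_B=10) = 10; EF_F = 10+3 = 13
ES_G = 10; EF_G = 10+13 = 23
ES_H = max(EF_B=10, EF_D=25, EF_E=14, EF_F=13, EF_G=23) = 25; EF_H = 25+11 = 36
Expected project duration μ = 36 days. Critical path: A → C → D → H.

Backward pass:
LF_H = 36; LS_H = 36−11 = 25
LF_G = LS_H = 25; LS_G = 25−13 = 12
LF_F = LS_H = 25; LS_F = 25−3 = 22
LF_E = LS_H = 25; LS_E = 25−2 = 23
LF_D = LS_H = 25; LS_D = 25−13 = 12
LF_C = min(LS_D=12, LS_E=23) = 12; LS_C = 12−10 = 2
LF_B = min(LS_E=23, LS_F=22, LS_G=12, LS_H=25) = 12; LS_B = 12−8 = 4
LF_A = min(LS_B=4, LS_C=2, LS_F=22) = 2; LS_A = 2−2 = 0
Slack_B = LS_B − ES_B = 4 − 2 = 2

2 days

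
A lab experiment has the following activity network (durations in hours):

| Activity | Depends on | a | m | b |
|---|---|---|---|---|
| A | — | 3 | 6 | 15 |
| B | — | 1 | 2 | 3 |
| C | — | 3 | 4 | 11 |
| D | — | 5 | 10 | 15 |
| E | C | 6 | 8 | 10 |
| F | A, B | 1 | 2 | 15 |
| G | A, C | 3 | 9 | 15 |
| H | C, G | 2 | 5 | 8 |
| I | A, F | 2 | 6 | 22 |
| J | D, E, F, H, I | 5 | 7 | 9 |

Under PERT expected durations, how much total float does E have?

te_A = (3 + 4·6 + 15)/6 = 42/6 = 7
te_B = (1 + 4·2 + 3)/6 = 12/6 = 2
te_C = (3 + 4·4 + 11)/6 = 30/6 = 5
te_D = (5 + 4·10 + 15)/6 = 60/6 = 10
te_E = (6 + 4·8 + 10)/6 = 48/6 = 8
te_F = (1 + 4·2 + 15)/6 = 24/6 = 4
te_G = (3 + 4·9 + 15)/6 = 54/6 = 9
te_H = (2 + 4·5 + 8)/6 = 30/6 = 5
te_I = (2 + 4·6 + 22)/6 = 48/6 = 8
te_J = (5 + 4·7 + 9)/6 = 42/6 = 7

Forward pass:
ES_A = 0; EF_A = 7
ES_B = 0; EF_B = 2
ES_C = 0; EF_C = 5
ES_D = 0; EF_D = 10
ES_E = 5; EF_E = 5+8 = 13
ES_F = max(EF_A=7, EF_B=2) = 7; EF_F = 7+4 = 11
ES_G = max(EF_A=7, EF_C=5) = 7; EF_G = 7+9 = 16
ES_H = max(EF_C=5, EF_G=16) = 16; EF_H = 16+5 = 21
ES_I = max(EF_A=7, EF_F=11) = 11; EF_I = 11+8 = 19
ES_J = max(EF_D=10, EF_E=13, EF_F=11, EF_H=21, EF_I=19) = 21; EF_J = 21+7 = 28
Expected project duration μ = 28 hours. Critical path: A → G → H → J.

Backward pass:
LF_J = 28; LS_J = 28−7 = 21
LF_I = LS_J = 21; LS_I = 21−8 = 13
LF_H = LS_J = 21; LS_H = 21−5 = 16
LF_G = LS_H = 16; LS_G = 16−9 = 7
LF_F = min(LS_I=13, LS_J=21) = 13; LS_F = 13−4 = 9
LF_E = LS_J = 21; LS_E = 21−8 = 13
LF_D = LS_J = 21; LS_D = 21−10 = 11
LF_C = min(LS_E=13, LS_G=7, LS_H=16) = 7; LS_C = 7−5 = 2
LF_B = LS_F = 9; LS_B = 9−2 = 7
LF_A = min(LS_F=9, LS_G=7, LS_I=13) = 7; LS_A = 7−7 = 0
Slack_E = LS_E − ES_E = 13 − 5 = 8

8 hours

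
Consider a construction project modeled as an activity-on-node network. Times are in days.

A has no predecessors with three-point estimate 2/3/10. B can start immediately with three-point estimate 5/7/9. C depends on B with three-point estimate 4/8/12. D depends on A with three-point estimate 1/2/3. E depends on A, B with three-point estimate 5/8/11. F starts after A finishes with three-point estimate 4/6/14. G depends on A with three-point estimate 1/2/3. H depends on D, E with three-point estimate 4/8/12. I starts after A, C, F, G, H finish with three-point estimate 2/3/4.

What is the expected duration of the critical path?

26 days

te_A = (2 + 4·3 + 10)/6 = 24/6 = 4
te_B = (5 + 4·7 + 9)/6 = 42/6 = 7
te_C = (4 + 4·8 + 12)/6 = 48/6 = 8
te_D = (1 + 4·2 + 3)/6 = 12/6 = 2
te_E = (5 + 4·8 + 11)/6 = 48/6 = 8
te_F = (4 + 4·6 + 14)/6 = 42/6 = 7
te_G = (1 + 4·2 + 3)/6 = 12/6 = 2
te_H = (4 + 4·8 + 12)/6 = 48/6 = 8
te_I = (2 + 4·3 + 4)/6 = 18/6 = 3

Forward pass:
ES_A = 0; EF_A = 4
ES_B = 0; EF_B = 7
ES_C = 7; EF_C = 7+8 = 15
ES_D = 4; EF_D = 4+2 = 6
ES_E = max(EF_A=4, EF_B=7) = 7; EF_E = 7+8 = 15
ES_F = 4; EF_F = 4+7 = 11
ES_G = 4; EF_G = 4+2 = 6
ES_H = max(EF_D=6, EF_E=15) = 15; EF_H = 15+8 = 23
ES_I = max(EF_A=4, EF_C=15, EF_F=11, EF_G=6, EF_H=23) = 23; EF_I = 23+3 = 26
Expected project duration μ = 26 days. Critical path: B → E → H → I.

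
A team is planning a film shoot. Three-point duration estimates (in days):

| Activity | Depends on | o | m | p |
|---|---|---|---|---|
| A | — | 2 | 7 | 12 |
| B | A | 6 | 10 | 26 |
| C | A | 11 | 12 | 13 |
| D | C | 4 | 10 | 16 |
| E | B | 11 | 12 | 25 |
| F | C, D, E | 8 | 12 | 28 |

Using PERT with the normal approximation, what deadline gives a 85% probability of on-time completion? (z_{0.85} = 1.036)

52.7 days

te_A = (2 + 4·7 + 12)/6 = 42/6 = 7; σ²_A = ((12−2)/6)² = 2.778
te_B = (6 + 4·10 + 26)/6 = 72/6 = 12; σ²_B = ((26−6)/6)² = 11.111
te_C = (11 + 4·12 + 13)/6 = 72/6 = 12; σ²_C = ((13−11)/6)² = 0.111
te_D = (4 + 4·10 + 16)/6 = 60/6 = 10; σ²_D = ((16−4)/6)² = 4.000
te_E = (11 + 4·12 + 25)/6 = 84/6 = 14; σ²_E = ((25−11)/6)² = 5.444
te_F = (8 + 4·12 + 28)/6 = 84/6 = 14; σ²_F = ((28−8)/6)² = 11.111

Forward pass:
ES_A = 0; EF_A = 7
ES_B = 7; EF_B = 7+12 = 19
ES_C = 7; EF_C = 7+12 = 19
ES_D = 19; EF_D = 19+10 = 29
ES_E = 19; EF_E = 19+14 = 33
ES_F = max(EF_C=19, EF_D=29, EF_E=33) = 33; EF_F = 33+14 = 47
Expected project duration μ = 47 days. Critical path: A → B → E → F.

Variance along critical path = 2.778 + 11.111 + 5.444 + 11.111 = 30.444; σ = 5.518 days.
D = μ + z·σ = 47 + 1.036·5.518 = 52.7 days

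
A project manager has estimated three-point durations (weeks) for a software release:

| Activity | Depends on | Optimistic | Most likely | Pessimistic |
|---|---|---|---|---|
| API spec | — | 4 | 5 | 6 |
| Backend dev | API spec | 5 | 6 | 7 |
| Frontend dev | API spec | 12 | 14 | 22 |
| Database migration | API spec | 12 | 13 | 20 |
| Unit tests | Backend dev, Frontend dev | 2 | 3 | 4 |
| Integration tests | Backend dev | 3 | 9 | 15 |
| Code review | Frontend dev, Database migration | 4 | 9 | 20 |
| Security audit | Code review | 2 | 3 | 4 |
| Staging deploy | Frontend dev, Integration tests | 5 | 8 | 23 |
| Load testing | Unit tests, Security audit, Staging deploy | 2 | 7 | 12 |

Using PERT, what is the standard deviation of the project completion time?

3.59 weeks

te_API spec = (4 + 4·5 + 6)/6 = 30/6 = 5; σ²_API spec = ((6−4)/6)² = 0.111
te_Backend dev = (5 + 4·6 + 7)/6 = 36/6 = 6; σ²_Backend dev = ((7−5)/6)² = 0.111
te_Frontend dev = (12 + 4·14 + 22)/6 = 90/6 = 15; σ²_Frontend dev = ((22−12)/6)² = 2.778
te_Database migration = (12 + 4·13 + 20)/6 = 84/6 = 14; σ²_Database migration = ((20−12)/6)² = 1.778
te_Unit tests = (2 + 4·3 + 4)/6 = 18/6 = 3; σ²_Unit tests = ((4−2)/6)² = 0.111
te_Integration tests = (3 + 4·9 + 15)/6 = 54/6 = 9; σ²_Integration tests = ((15−3)/6)² = 4.000
te_Code review = (4 + 4·9 + 20)/6 = 60/6 = 10; σ²_Code review = ((20−4)/6)² = 7.111
te_Security audit = (2 + 4·3 + 4)/6 = 18/6 = 3; σ²_Security audit = ((4−2)/6)² = 0.111
te_Staging deploy = (5 + 4·8 + 23)/6 = 60/6 = 10; σ²_Staging deploy = ((23−5)/6)² = 9.000
te_Load testing = (2 + 4·7 + 12)/6 = 42/6 = 7; σ²_Load testing = ((12−2)/6)² = 2.778

Forward pass:
ES_API spec = 0; EF_API spec = 5
ES_Backend dev = 5; EF_Backend dev = 5+6 = 11
ES_Frontend dev = 5; EF_Frontend dev = 5+15 = 20
ES_Database migration = 5; EF_Database migration = 5+14 = 19
ES_Unit tests = max(EF_Backend dev=11, EF_Frontend dev=20) = 20; EF_Unit tests = 20+3 = 23
ES_Integration tests = 11; EF_Integration tests = 11+9 = 20
ES_Code review = max(EF_Frontend dev=20, EF_Database migration=19) = 20; EF_Code review = 20+10 = 30
ES_Security audit = 30; EF_Security audit = 30+3 = 33
ES_Staging deploy = max(EF_Frontend dev=20, EF_Integration tests=20) = 20; EF_Staging deploy = 20+10 = 30
ES_Load testing = max(EF_Unit tests=23, EF_Security audit=33, EF_Staging deploy=30) = 33; EF_Load testing = 33+7 = 40
Expected project duration μ = 40 weeks. Critical path: API spec → Frontend dev → Code review → Security audit → Load testing.

Variance along critical path = 0.111 + 2.778 + 7.111 + 0.111 + 2.778 = 12.889
σ = √12.889 = 3.590 weeks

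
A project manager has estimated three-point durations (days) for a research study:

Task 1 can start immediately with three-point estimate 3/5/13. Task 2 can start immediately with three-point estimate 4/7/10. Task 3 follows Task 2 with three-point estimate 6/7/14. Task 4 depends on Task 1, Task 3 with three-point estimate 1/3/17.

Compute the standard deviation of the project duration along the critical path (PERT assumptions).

te_Task 1 = (3 + 4·5 + 13)/6 = 36/6 = 6; σ²_Task 1 = ((13−3)/6)² = 2.778
te_Task 2 = (4 + 4·7 + 10)/6 = 42/6 = 7; σ²_Task 2 = ((10−4)/6)² = 1.000
te_Task 3 = (6 + 4·7 + 14)/6 = 48/6 = 8; σ²_Task 3 = ((14−6)/6)² = 1.778
te_Task 4 = (1 + 4·3 + 17)/6 = 30/6 = 5; σ²_Task 4 = ((17−1)/6)² = 7.111

Forward pass:
ES_Task 1 = 0; EF_Task 1 = 6
ES_Task 2 = 0; EF_Task 2 = 7
ES_Task 3 = 7; EF_Task 3 = 7+8 = 15
ES_Task 4 = max(EF_Task 1=6, EF_Task 3=15) = 15; EF_Task 4 = 15+5 = 20
Expected project duration μ = 20 days. Critical path: Task 2 → Task 3 → Task 4.

Variance along critical path = 1.000 + 1.778 + 7.111 = 9.889
σ = √9.889 = 3.145 days

3.14 days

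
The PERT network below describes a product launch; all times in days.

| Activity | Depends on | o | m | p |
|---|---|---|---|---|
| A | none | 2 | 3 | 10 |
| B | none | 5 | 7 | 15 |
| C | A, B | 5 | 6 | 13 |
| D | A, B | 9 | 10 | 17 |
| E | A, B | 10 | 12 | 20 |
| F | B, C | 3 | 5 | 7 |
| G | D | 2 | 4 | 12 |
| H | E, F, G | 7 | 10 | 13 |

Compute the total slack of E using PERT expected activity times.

3 days

te_A = (2 + 4·3 + 10)/6 = 24/6 = 4
te_B = (5 + 4·7 + 15)/6 = 48/6 = 8
te_C = (5 + 4·6 + 13)/6 = 42/6 = 7
te_D = (9 + 4·10 + 17)/6 = 66/6 = 11
te_E = (10 + 4·12 + 20)/6 = 78/6 = 13
te_F = (3 + 4·5 + 7)/6 = 30/6 = 5
te_G = (2 + 4·4 + 12)/6 = 30/6 = 5
te_H = (7 + 4·10 + 13)/6 = 60/6 = 10

Forward pass:
ES_A = 0; EF_A = 4
ES_B = 0; EF_B = 8
ES_C = max(EF_A=4, EF_B=8) = 8; EF_C = 8+7 = 15
ES_D = max(EF_A=4, EF_B=8) = 8; EF_D = 8+11 = 19
ES_E = max(EF_A=4, EF_B=8) = 8; EF_E = 8+13 = 21
ES_F = max(EF_B=8, EF_C=15) = 15; EF_F = 15+5 = 20
ES_G = 19; EF_G = 19+5 = 24
ES_H = max(EF_E=21, EF_F=20, EF_G=24) = 24; EF_H = 24+10 = 34
Expected project duration μ = 34 days. Critical path: B → D → G → H.

Backward pass:
LF_H = 34; LS_H = 34−10 = 24
LF_G = LS_H = 24; LS_G = 24−5 = 19
LF_F = LS_H = 24; LS_F = 24−5 = 19
LF_E = LS_H = 24; LS_E = 24−13 = 11
LF_D = LS_G = 19; LS_D = 19−11 = 8
LF_C = LS_F = 19; LS_C = 19−7 = 12
LF_B = min(LS_C=12, LS_D=8, LS_E=11, LS_F=19) = 8; LS_B = 8−8 = 0
LF_A = min(LS_C=12, LS_D=8, LS_E=11) = 8; LS_A = 8−4 = 4
Slack_E = LS_E − ES_E = 11 − 8 = 3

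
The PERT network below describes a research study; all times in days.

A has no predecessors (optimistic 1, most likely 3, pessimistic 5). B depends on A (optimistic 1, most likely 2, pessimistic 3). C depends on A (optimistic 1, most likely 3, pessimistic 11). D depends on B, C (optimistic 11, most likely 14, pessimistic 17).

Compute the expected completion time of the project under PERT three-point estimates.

te_A = (1 + 4·3 + 5)/6 = 18/6 = 3
te_B = (1 + 4·2 + 3)/6 = 12/6 = 2
te_C = (1 + 4·3 + 11)/6 = 24/6 = 4
te_D = (11 + 4·14 + 17)/6 = 84/6 = 14

Forward pass:
ES_A = 0; EF_A = 3
ES_B = 3; EF_B = 3+2 = 5
ES_C = 3; EF_C = 3+4 = 7
ES_D = max(EF_B=5, EF_C=7) = 7; EF_D = 7+14 = 21
Expected project duration μ = 21 days. Critical path: A → C → D.

21 days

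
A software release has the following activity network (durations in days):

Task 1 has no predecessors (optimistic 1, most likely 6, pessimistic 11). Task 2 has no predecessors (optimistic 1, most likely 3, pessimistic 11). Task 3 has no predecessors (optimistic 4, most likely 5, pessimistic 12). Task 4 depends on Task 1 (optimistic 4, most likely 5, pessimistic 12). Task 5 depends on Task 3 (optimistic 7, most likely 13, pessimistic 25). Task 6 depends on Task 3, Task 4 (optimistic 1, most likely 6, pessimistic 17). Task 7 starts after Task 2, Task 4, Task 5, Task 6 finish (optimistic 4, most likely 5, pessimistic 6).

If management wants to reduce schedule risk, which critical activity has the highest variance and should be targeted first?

Task 5

te_Task 1 = (1 + 4·6 + 11)/6 = 36/6 = 6; σ²_Task 1 = ((11−1)/6)² = 2.778
te_Task 2 = (1 + 4·3 + 11)/6 = 24/6 = 4; σ²_Task 2 = ((11−1)/6)² = 2.778
te_Task 3 = (4 + 4·5 + 12)/6 = 36/6 = 6; σ²_Task 3 = ((12−4)/6)² = 1.778
te_Task 4 = (4 + 4·5 + 12)/6 = 36/6 = 6; σ²_Task 4 = ((12−4)/6)² = 1.778
te_Task 5 = (7 + 4·13 + 25)/6 = 84/6 = 14; σ²_Task 5 = ((25−7)/6)² = 9.000
te_Task 6 = (1 + 4·6 + 17)/6 = 42/6 = 7; σ²_Task 6 = ((17−1)/6)² = 7.111
te_Task 7 = (4 + 4·5 + 6)/6 = 30/6 = 5; σ²_Task 7 = ((6−4)/6)² = 0.111

Forward pass:
ES_Task 1 = 0; EF_Task 1 = 6
ES_Task 2 = 0; EF_Task 2 = 4
ES_Task 3 = 0; EF_Task 3 = 6
ES_Task 4 = 6; EF_Task 4 = 6+6 = 12
ES_Task 5 = 6; EF_Task 5 = 6+14 = 20
ES_Task 6 = max(EF_Task 3=6, EF_Task 4=12) = 12; EF_Task 6 = 12+7 = 19
ES_Task 7 = max(EF_Task 2=4, EF_Task 4=12, EF_Task 5=20, EF_Task 6=19) = 20; EF_Task 7 = 20+5 = 25
Expected project duration μ = 25 days. Critical path: Task 3 → Task 5 → Task 7.

Variances on critical path: σ²_Task 3=1.778, σ²_Task 5=9.000, σ²_Task 7=0.111.
Largest is σ²_Task 5 = 9.000.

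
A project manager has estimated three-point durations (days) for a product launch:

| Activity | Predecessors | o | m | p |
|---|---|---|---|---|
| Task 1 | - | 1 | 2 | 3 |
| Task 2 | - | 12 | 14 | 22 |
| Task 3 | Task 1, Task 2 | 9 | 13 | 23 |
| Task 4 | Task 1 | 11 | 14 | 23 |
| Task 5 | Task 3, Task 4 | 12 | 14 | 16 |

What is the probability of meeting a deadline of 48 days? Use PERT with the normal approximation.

0.955

te_Task 1 = (1 + 4·2 + 3)/6 = 12/6 = 2; σ²_Task 1 = ((3−1)/6)² = 0.111
te_Task 2 = (12 + 4·14 + 22)/6 = 90/6 = 15; σ²_Task 2 = ((22−12)/6)² = 2.778
te_Task 3 = (9 + 4·13 + 23)/6 = 84/6 = 14; σ²_Task 3 = ((23−9)/6)² = 5.444
te_Task 4 = (11 + 4·14 + 23)/6 = 90/6 = 15; σ²_Task 4 = ((23−11)/6)² = 4.000
te_Task 5 = (12 + 4·14 + 16)/6 = 84/6 = 14; σ²_Task 5 = ((16−12)/6)² = 0.444

Forward pass:
ES_Task 1 = 0; EF_Task 1 = 2
ES_Task 2 = 0; EF_Task 2 = 15
ES_Task 3 = max(EF_Task 1=2, EF_Task 2=15) = 15; EF_Task 3 = 15+14 = 29
ES_Task 4 = 2; EF_Task 4 = 2+15 = 17
ES_Task 5 = max(EF_Task 3=29, EF_Task 4=17) = 29; EF_Task 5 = 29+14 = 43
Expected project duration μ = 43 days. Critical path: Task 2 → Task 3 → Task 5.

Variance along critical path = 2.778 + 5.444 + 0.444 = 8.667; σ = √8.667 = 2.944 days.
Z = (48 − 43) / 2.944 = 1.698
P(T ≤ 48) = Φ(1.698) ≈ 0.955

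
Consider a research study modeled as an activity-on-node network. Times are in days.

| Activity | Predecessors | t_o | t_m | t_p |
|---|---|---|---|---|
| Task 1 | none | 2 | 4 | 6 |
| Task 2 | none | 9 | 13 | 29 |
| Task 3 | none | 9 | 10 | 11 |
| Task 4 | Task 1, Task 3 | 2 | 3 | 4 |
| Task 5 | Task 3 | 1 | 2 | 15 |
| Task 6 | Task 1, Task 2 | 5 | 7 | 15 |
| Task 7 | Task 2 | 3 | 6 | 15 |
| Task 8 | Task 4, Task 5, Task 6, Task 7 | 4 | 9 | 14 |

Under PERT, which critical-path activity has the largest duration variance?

te_Task 1 = (2 + 4·4 + 6)/6 = 24/6 = 4; σ²_Task 1 = ((6−2)/6)² = 0.444
te_Task 2 = (9 + 4·13 + 29)/6 = 90/6 = 15; σ²_Task 2 = ((29−9)/6)² = 11.111
te_Task 3 = (9 + 4·10 + 11)/6 = 60/6 = 10; σ²_Task 3 = ((11−9)/6)² = 0.111
te_Task 4 = (2 + 4·3 + 4)/6 = 18/6 = 3; σ²_Task 4 = ((4−2)/6)² = 0.111
te_Task 5 = (1 + 4·2 + 15)/6 = 24/6 = 4; σ²_Task 5 = ((15−1)/6)² = 5.444
te_Task 6 = (5 + 4·7 + 15)/6 = 48/6 = 8; σ²_Task 6 = ((15−5)/6)² = 2.778
te_Task 7 = (3 + 4·6 + 15)/6 = 42/6 = 7; σ²_Task 7 = ((15−3)/6)² = 4.000
te_Task 8 = (4 + 4·9 + 14)/6 = 54/6 = 9; σ²_Task 8 = ((14−4)/6)² = 2.778

Forward pass:
ES_Task 1 = 0; EF_Task 1 = 4
ES_Task 2 = 0; EF_Task 2 = 15
ES_Task 3 = 0; EF_Task 3 = 10
ES_Task 4 = max(EF_Task 1=4, EF_Task 3=10) = 10; EF_Task 4 = 10+3 = 13
ES_Task 5 = 10; EF_Task 5 = 10+4 = 14
ES_Task 6 = max(EF_Task 1=4, EF_Task 2=15) = 15; EF_Task 6 = 15+8 = 23
ES_Task 7 = 15; EF_Task 7 = 15+7 = 22
ES_Task 8 = max(EF_Task 4=13, EF_Task 5=14, EF_Task 6=23, EF_Task 7=22) = 23; EF_Task 8 = 23+9 = 32
Expected project duration μ = 32 days. Critical path: Task 2 → Task 6 → Task 8.

Variances on critical path: σ²_Task 2=11.111, σ²_Task 6=2.778, σ²_Task 8=2.778.
Largest is σ²_Task 2 = 11.111.

Task 2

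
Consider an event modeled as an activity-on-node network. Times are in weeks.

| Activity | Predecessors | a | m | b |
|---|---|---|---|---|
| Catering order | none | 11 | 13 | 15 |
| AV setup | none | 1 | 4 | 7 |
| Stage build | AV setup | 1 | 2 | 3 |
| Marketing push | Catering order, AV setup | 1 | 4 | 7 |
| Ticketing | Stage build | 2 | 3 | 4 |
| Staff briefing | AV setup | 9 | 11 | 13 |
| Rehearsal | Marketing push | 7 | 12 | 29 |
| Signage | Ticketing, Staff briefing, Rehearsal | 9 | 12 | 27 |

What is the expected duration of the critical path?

45 weeks

te_Catering order = (11 + 4·13 + 15)/6 = 78/6 = 13
te_AV setup = (1 + 4·4 + 7)/6 = 24/6 = 4
te_Stage build = (1 + 4·2 + 3)/6 = 12/6 = 2
te_Marketing push = (1 + 4·4 + 7)/6 = 24/6 = 4
te_Ticketing = (2 + 4·3 + 4)/6 = 18/6 = 3
te_Staff briefing = (9 + 4·11 + 13)/6 = 66/6 = 11
te_Rehearsal = (7 + 4·12 + 29)/6 = 84/6 = 14
te_Signage = (9 + 4·12 + 27)/6 = 84/6 = 14

Forward pass:
ES_Catering order = 0; EF_Catering order = 13
ES_AV setup = 0; EF_AV setup = 4
ES_Stage build = 4; EF_Stage build = 4+2 = 6
ES_Marketing push = max(EF_Catering order=13, EF_AV setup=4) = 13; EF_Marketing push = 13+4 = 17
ES_Ticketing = 6; EF_Ticketing = 6+3 = 9
ES_Staff briefing = 4; EF_Staff briefing = 4+11 = 15
ES_Rehearsal = 17; EF_Rehearsal = 17+14 = 31
ES_Signage = max(EF_Ticketing=9, EF_Staff briefing=15, EF_Rehearsal=31) = 31; EF_Signage = 31+14 = 45
Expected project duration μ = 45 weeks. Critical path: Catering order → Marketing push → Rehearsal → Signage.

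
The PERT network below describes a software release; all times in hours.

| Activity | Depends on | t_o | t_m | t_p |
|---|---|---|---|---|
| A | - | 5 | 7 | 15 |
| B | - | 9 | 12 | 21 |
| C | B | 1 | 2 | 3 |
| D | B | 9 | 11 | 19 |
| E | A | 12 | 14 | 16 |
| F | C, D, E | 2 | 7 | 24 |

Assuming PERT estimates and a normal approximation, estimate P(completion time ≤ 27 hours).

0.060

te_A = (5 + 4·7 + 15)/6 = 48/6 = 8; σ²_A = ((15−5)/6)² = 2.778
te_B = (9 + 4·12 + 21)/6 = 78/6 = 13; σ²_B = ((21−9)/6)² = 4.000
te_C = (1 + 4·2 + 3)/6 = 12/6 = 2; σ²_C = ((3−1)/6)² = 0.111
te_D = (9 + 4·11 + 19)/6 = 72/6 = 12; σ²_D = ((19−9)/6)² = 2.778
te_E = (12 + 4·14 + 16)/6 = 84/6 = 14; σ²_E = ((16−12)/6)² = 0.444
te_F = (2 + 4·7 + 24)/6 = 54/6 = 9; σ²_F = ((24−2)/6)² = 13.444

Forward pass:
ES_A = 0; EF_A = 8
ES_B = 0; EF_B = 13
ES_C = 13; EF_C = 13+2 = 15
ES_D = 13; EF_D = 13+12 = 25
ES_E = 8; EF_E = 8+14 = 22
ES_F = max(EF_C=15, EF_D=25, EF_E=22) = 25; EF_F = 25+9 = 34
Expected project duration μ = 34 hours. Critical path: B → D → F.

Variance along critical path = 4.000 + 2.778 + 13.444 = 20.222; σ = √20.222 = 4.497 hours.
Z = (27 − 34) / 4.497 = -1.557
P(T ≤ 27) = Φ(-1.557) ≈ 0.060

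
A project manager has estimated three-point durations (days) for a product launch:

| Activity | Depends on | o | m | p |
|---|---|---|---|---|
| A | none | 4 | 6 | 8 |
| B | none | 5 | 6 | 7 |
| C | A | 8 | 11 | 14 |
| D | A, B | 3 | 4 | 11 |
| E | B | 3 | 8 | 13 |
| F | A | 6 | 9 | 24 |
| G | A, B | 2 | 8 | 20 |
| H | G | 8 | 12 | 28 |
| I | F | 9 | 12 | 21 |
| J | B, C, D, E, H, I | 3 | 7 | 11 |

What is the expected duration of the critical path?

37 days

te_A = (4 + 4·6 + 8)/6 = 36/6 = 6
te_B = (5 + 4·6 + 7)/6 = 36/6 = 6
te_C = (8 + 4·11 + 14)/6 = 66/6 = 11
te_D = (3 + 4·4 + 11)/6 = 30/6 = 5
te_E = (3 + 4·8 + 13)/6 = 48/6 = 8
te_F = (6 + 4·9 + 24)/6 = 66/6 = 11
te_G = (2 + 4·8 + 20)/6 = 54/6 = 9
te_H = (8 + 4·12 + 28)/6 = 84/6 = 14
te_I = (9 + 4·12 + 21)/6 = 78/6 = 13
te_J = (3 + 4·7 + 11)/6 = 42/6 = 7

Forward pass:
ES_A = 0; EF_A = 6
ES_B = 0; EF_B = 6
ES_C = 6; EF_C = 6+11 = 17
ES_D = max(EF_A=6, EF_B=6) = 6; EF_D = 6+5 = 11
ES_E = 6; EF_E = 6+8 = 14
ES_F = 6; EF_F = 6+11 = 17
ES_G = max(EF_A=6, EF_B=6) = 6; EF_G = 6+9 = 15
ES_H = 15; EF_H = 15+14 = 29
ES_I = 17; EF_I = 17+13 = 30
ES_J = max(EF_B=6, EF_C=17, EF_D=11, EF_E=14, EF_H=29, EF_I=30) = 30; EF_J = 30+7 = 37
Expected project duration μ = 37 days. Critical path: A → F → I → J.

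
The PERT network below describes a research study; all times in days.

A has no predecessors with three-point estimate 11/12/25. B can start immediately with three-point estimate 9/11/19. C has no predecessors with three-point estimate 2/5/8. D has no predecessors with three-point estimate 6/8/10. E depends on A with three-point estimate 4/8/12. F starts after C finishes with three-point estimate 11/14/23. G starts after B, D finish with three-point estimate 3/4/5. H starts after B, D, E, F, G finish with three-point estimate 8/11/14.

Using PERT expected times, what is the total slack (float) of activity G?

te_A = (11 + 4·12 + 25)/6 = 84/6 = 14
te_B = (9 + 4·11 + 19)/6 = 72/6 = 12
te_C = (2 + 4·5 + 8)/6 = 30/6 = 5
te_D = (6 + 4·8 + 10)/6 = 48/6 = 8
te_E = (4 + 4·8 + 12)/6 = 48/6 = 8
te_F = (11 + 4·14 + 23)/6 = 90/6 = 15
te_G = (3 + 4·4 + 5)/6 = 24/6 = 4
te_H = (8 + 4·11 + 14)/6 = 66/6 = 11

Forward pass:
ES_A = 0; EF_A = 14
ES_B = 0; EF_B = 12
ES_C = 0; EF_C = 5
ES_D = 0; EF_D = 8
ES_E = 14; EF_E = 14+8 = 22
ES_F = 5; EF_F = 5+15 = 20
ES_G = max(EF_B=12, EF_D=8) = 12; EF_G = 12+4 = 16
ES_H = max(EF_B=12, EF_D=8, EF_E=22, EF_F=20, EF_G=16) = 22; EF_H = 22+11 = 33
Expected project duration μ = 33 days. Critical path: A → E → H.

Backward pass:
LF_H = 33; LS_H = 33−11 = 22
LF_G = LS_H = 22; LS_G = 22−4 = 18
LF_F = LS_H = 22; LS_F = 22−15 = 7
LF_E = LS_H = 22; LS_E = 22−8 = 14
LF_D = min(LS_G=18, LS_H=22) = 18; LS_D = 18−8 = 10
LF_C = LS_F = 7; LS_C = 7−5 = 2
LF_B = min(LS_G=18, LS_H=22) = 18; LS_B = 18−12 = 6
LF_A = LS_E = 14; LS_A = 14−14 = 0
Slack_G = LS_G − ES_G = 18 − 12 = 6

6 days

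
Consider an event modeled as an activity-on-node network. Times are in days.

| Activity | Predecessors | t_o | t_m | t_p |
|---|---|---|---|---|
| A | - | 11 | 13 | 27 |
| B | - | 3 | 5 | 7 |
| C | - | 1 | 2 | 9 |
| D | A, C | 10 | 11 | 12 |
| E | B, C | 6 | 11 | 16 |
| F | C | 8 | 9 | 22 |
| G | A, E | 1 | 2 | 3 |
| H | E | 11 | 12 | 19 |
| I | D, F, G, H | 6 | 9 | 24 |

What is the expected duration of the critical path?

te_A = (11 + 4·13 + 27)/6 = 90/6 = 15
te_B = (3 + 4·5 + 7)/6 = 30/6 = 5
te_C = (1 + 4·2 + 9)/6 = 18/6 = 3
te_D = (10 + 4·11 + 12)/6 = 66/6 = 11
te_E = (6 + 4·11 + 16)/6 = 66/6 = 11
te_F = (8 + 4·9 + 22)/6 = 66/6 = 11
te_G = (1 + 4·2 + 3)/6 = 12/6 = 2
te_H = (11 + 4·12 + 19)/6 = 78/6 = 13
te_I = (6 + 4·9 + 24)/6 = 66/6 = 11

Forward pass:
ES_A = 0; EF_A = 15
ES_B = 0; EF_B = 5
ES_C = 0; EF_C = 3
ES_D = max(EF_A=15, EF_C=3) = 15; EF_D = 15+11 = 26
ES_E = max(EF_B=5, EF_C=3) = 5; EF_E = 5+11 = 16
ES_F = 3; EF_F = 3+11 = 14
ES_G = max(EF_A=15, EF_E=16) = 16; EF_G = 16+2 = 18
ES_H = 16; EF_H = 16+13 = 29
ES_I = max(EF_D=26, EF_F=14, EF_G=18, EF_H=29) = 29; EF_I = 29+11 = 40
Expected project duration μ = 40 days. Critical path: B → E → H → I.

40 days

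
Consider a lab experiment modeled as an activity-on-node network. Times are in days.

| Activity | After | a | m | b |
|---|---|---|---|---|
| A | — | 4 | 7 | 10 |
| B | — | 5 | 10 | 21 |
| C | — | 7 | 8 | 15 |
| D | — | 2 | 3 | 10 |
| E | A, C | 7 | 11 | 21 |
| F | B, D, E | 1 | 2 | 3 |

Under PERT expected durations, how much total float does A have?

te_A = (4 + 4·7 + 10)/6 = 42/6 = 7
te_B = (5 + 4·10 + 21)/6 = 66/6 = 11
te_C = (7 + 4·8 + 15)/6 = 54/6 = 9
te_D = (2 + 4·3 + 10)/6 = 24/6 = 4
te_E = (7 + 4·11 + 21)/6 = 72/6 = 12
te_F = (1 + 4·2 + 3)/6 = 12/6 = 2

Forward pass:
ES_A = 0; EF_A = 7
ES_B = 0; EF_B = 11
ES_C = 0; EF_C = 9
ES_D = 0; EF_D = 4
ES_E = max(EF_A=7, EF_C=9) = 9; EF_E = 9+12 = 21
ES_F = max(EF_B=11, EF_D=4, EF_E=21) = 21; EF_F = 21+2 = 23
Expected project duration μ = 23 days. Critical path: C → E → F.

Backward pass:
LF_F = 23; LS_F = 23−2 = 21
LF_E = LS_F = 21; LS_E = 21−12 = 9
LF_D = LS_F = 21; LS_D = 21−4 = 17
LF_C = LS_E = 9; LS_C = 9−9 = 0
LF_B = LS_F = 21; LS_B = 21−11 = 10
LF_A = LS_E = 9; LS_A = 9−7 = 2
Slack_A = LS_A − ES_A = 2 − 0 = 2

2 days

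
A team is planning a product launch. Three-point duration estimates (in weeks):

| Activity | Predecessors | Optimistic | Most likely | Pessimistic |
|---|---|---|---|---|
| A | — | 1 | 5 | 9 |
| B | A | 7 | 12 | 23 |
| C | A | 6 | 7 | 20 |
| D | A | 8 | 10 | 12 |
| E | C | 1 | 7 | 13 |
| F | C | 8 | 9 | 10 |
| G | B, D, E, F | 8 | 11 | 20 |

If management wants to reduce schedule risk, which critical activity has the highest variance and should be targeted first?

C

te_A = (1 + 4·5 + 9)/6 = 30/6 = 5; σ²_A = ((9−1)/6)² = 1.778
te_B = (7 + 4·12 + 23)/6 = 78/6 = 13; σ²_B = ((23−7)/6)² = 7.111
te_C = (6 + 4·7 + 20)/6 = 54/6 = 9; σ²_C = ((20−6)/6)² = 5.444
te_D = (8 + 4·10 + 12)/6 = 60/6 = 10; σ²_D = ((12−8)/6)² = 0.444
te_E = (1 + 4·7 + 13)/6 = 42/6 = 7; σ²_E = ((13−1)/6)² = 4.000
te_F = (8 + 4·9 + 10)/6 = 54/6 = 9; σ²_F = ((10−8)/6)² = 0.111
te_G = (8 + 4·11 + 20)/6 = 72/6 = 12; σ²_G = ((20−8)/6)² = 4.000

Forward pass:
ES_A = 0; EF_A = 5
ES_B = 5; EF_B = 5+13 = 18
ES_C = 5; EF_C = 5+9 = 14
ES_D = 5; EF_D = 5+10 = 15
ES_E = 14; EF_E = 14+7 = 21
ES_F = 14; EF_F = 14+9 = 23
ES_G = max(EF_B=18, EF_D=15, EF_E=21, EF_F=23) = 23; EF_G = 23+12 = 35
Expected project duration μ = 35 weeks. Critical path: A → C → F → G.

Variances on critical path: σ²_A=1.778, σ²_C=5.444, σ²_F=0.111, σ²_G=4.000.
Largest is σ²_C = 5.444.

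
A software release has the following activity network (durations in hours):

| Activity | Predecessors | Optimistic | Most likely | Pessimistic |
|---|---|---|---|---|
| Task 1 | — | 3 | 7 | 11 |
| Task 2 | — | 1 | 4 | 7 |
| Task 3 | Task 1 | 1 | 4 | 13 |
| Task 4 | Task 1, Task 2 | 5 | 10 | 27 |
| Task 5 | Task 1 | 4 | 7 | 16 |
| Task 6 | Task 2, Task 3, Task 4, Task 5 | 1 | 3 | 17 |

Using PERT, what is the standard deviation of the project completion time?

te_Task 1 = (3 + 4·7 + 11)/6 = 42/6 = 7; σ²_Task 1 = ((11−3)/6)² = 1.778
te_Task 2 = (1 + 4·4 + 7)/6 = 24/6 = 4; σ²_Task 2 = ((7−1)/6)² = 1.000
te_Task 3 = (1 + 4·4 + 13)/6 = 30/6 = 5; σ²_Task 3 = ((13−1)/6)² = 4.000
te_Task 4 = (5 + 4·10 + 27)/6 = 72/6 = 12; σ²_Task 4 = ((27−5)/6)² = 13.444
te_Task 5 = (4 + 4·7 + 16)/6 = 48/6 = 8; σ²_Task 5 = ((16−4)/6)² = 4.000
te_Task 6 = (1 + 4·3 + 17)/6 = 30/6 = 5; σ²_Task 6 = ((17−1)/6)² = 7.111

Forward pass:
ES_Task 1 = 0; EF_Task 1 = 7
ES_Task 2 = 0; EF_Task 2 = 4
ES_Task 3 = 7; EF_Task 3 = 7+5 = 12
ES_Task 4 = max(EF_Task 1=7, EF_Task 2=4) = 7; EF_Task 4 = 7+12 = 19
ES_Task 5 = 7; EF_Task 5 = 7+8 = 15
ES_Task 6 = max(EF_Task 2=4, EF_Task 3=12, EF_Task 4=19, EF_Task 5=15) = 19; EF_Task 6 = 19+5 = 24
Expected project duration μ = 24 hours. Critical path: Task 1 → Task 4 → Task 6.

Variance along critical path = 1.778 + 13.444 + 7.111 = 22.333
σ = √22.333 = 4.726 hours

4.73 hours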